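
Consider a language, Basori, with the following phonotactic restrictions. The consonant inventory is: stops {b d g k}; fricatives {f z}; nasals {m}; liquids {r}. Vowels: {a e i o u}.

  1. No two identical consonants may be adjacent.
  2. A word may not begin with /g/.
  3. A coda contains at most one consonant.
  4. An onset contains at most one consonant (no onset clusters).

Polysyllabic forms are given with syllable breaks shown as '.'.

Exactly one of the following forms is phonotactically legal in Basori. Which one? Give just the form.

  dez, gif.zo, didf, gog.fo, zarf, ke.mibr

dez

dez — σ1 onset /d/, coda /z/ ok → phonotactically legal
gif.zo — violates constraint 2: word begins with /g/ → phonotactically illegal
didf — violates constraint 3: syllable 1 coda /df/ has 2 consonants (> 1) → phonotactically illegal
gog.fo — violates constraint 2: word begins with /g/ → phonotactically illegal
zarf — violates constraint 3: syllable 1 coda /rf/ has 2 consonants (> 1) → phonotactically illegal
ke.mibr — violates constraint 3: syllable 2 coda /br/ has 2 consonants (> 1) → phonotactically illegal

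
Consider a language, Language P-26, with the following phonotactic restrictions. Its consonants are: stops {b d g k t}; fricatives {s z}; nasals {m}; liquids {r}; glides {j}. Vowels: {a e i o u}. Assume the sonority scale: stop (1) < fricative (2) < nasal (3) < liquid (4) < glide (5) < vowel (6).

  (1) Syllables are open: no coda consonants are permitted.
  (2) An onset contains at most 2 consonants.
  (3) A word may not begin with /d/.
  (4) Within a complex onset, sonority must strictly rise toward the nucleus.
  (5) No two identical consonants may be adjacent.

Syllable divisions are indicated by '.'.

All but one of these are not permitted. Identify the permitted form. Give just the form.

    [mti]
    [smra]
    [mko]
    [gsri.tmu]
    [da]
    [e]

[e]

[mti] — violates constraint 4: syllable 1 onset /mt/: /m/ (nasal, 3) → /t/ (stop, 1) does not rise → not permitted
[smra] — violates constraint 2: syllable 1 onset /smr/ has 3 consonants (> 2) → not permitted
[mko] — violates constraint 4: syllable 1 onset /mk/: /m/ (nasal, 3) → /k/ (stop, 1) does not rise → not permitted
[gsri.tmu] — violates constraint 2: syllable 1 onset /gsr/ has 3 consonants (> 2) → not permitted
[da] — violates constraint 3: word begins with /d/ → not permitted
[e] — σ1 onset /∅/, coda /∅/ ok → permitted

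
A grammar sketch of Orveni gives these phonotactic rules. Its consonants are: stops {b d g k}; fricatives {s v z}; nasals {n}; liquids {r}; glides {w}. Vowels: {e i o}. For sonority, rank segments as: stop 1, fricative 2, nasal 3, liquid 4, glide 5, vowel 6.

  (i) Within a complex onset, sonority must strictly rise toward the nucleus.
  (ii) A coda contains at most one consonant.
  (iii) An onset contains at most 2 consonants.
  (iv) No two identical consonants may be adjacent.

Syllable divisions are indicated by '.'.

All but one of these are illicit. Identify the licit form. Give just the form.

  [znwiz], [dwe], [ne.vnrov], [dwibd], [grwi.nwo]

[znwiz] — violates constraint (iii): syllable 1 onset /znw/ has 3 consonants (> 2) → illicit
[dwe] — σ1 onset /dw/ (1→5 rises), coda /∅/ ok → licit
[ne.vnrov] — violates constraint (iii): syllable 2 onset /vnr/ has 3 consonants (> 2) → illicit
[dwibd] — violates constraint (ii): syllable 1 coda /bd/ has 2 consonants (> 1) → illicit
[grwi.nwo] — violates constraint (iii): syllable 1 onset /grw/ has 3 consonants (> 2) → illicit

[dwe]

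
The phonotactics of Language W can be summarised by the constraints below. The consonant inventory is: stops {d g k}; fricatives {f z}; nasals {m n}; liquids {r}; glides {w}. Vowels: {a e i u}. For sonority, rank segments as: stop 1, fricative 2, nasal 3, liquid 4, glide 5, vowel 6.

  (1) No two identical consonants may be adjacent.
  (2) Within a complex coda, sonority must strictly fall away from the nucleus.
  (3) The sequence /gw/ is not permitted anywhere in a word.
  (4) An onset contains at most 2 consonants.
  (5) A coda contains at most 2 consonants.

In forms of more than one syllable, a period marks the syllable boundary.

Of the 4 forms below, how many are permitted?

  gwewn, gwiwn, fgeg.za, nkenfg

1

gwewn — violates constraint 3: contains banned sequence /gw/ → not permitted
gwiwn — violates constraint 3: contains banned sequence /gw/ → not permitted
fgeg.za — σ1 onset /fg/ (2C), coda /g/ ok; σ2 onset /z/, coda /∅/ ok → permitted
nkenfg — violates constraint 5: syllable 1 coda /nfg/ has 3 consonants (> 2) → not permitted
Permitted: fgeg.za → 1.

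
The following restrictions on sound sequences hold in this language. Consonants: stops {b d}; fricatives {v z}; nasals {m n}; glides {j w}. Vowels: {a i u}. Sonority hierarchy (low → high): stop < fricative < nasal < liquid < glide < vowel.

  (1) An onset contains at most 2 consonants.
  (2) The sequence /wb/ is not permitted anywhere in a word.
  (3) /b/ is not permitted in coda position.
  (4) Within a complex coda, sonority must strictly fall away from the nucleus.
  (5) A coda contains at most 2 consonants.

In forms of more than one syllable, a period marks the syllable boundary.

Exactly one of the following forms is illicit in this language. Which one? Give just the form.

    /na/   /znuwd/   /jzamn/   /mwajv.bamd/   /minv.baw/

/jzamn/

/na/ — σ1 onset /n/, coda /∅/ ok → licit
/znuwd/ — σ1 onset /zn/ (2C), coda /wd/ (5→1 falls) ok → licit
/jzamn/ — violates constraint 4: syllable 1 coda /mn/: /m/ (nasal, 3) → /n/ (nasal, 3) does not fall → illicit
/mwajv.bamd/ — σ1 onset /mw/ (2C), coda /jv/ (5→2 falls) ok; σ2 onset /b/, coda /md/ (3→1 falls) ok → licit
/minv.baw/ — σ1 onset /m/, coda /nv/ (3→2 falls) ok; σ2 onset /b/, coda /w/ ok → licit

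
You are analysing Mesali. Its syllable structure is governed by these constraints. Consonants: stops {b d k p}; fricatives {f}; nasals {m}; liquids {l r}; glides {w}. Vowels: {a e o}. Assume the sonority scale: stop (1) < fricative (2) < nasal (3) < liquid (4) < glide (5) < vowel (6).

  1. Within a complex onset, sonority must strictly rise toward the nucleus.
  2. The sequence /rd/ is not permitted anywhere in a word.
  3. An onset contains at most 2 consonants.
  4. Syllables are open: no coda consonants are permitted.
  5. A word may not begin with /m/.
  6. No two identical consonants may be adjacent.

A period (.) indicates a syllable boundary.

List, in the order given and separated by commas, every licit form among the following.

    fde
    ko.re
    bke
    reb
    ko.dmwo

ko.re

fde — violates constraint 1: syllable 1 onset /fd/: /f/ (fricative, 2) → /d/ (stop, 1) does not rise → illicit
ko.re — σ1 onset /k/, coda /∅/ ok; σ2 onset /r/, coda /∅/ ok → licit
bke — violates constraint 1: syllable 1 onset /bk/: /b/ (stop, 1) → /k/ (stop, 1) does not rise → illicit
reb — violates constraint 4: syllable 1 coda /b/ has 1 consonant (> 0) → illicit
ko.dmwo — violates constraint 3: syllable 2 onset /dmw/ has 3 consonants (> 2) → illicit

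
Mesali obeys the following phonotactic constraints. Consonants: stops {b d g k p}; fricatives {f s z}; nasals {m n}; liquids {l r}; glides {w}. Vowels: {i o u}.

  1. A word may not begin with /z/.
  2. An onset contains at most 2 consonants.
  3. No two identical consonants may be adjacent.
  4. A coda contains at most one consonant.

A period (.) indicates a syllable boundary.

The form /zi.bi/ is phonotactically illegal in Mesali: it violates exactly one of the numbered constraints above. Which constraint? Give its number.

1

/zi.bi/: word begins with /z/.
This is a violation of constraint 1: "A word may not begin with /z/."
The remaining constraints (2, 3, 4) are satisfied.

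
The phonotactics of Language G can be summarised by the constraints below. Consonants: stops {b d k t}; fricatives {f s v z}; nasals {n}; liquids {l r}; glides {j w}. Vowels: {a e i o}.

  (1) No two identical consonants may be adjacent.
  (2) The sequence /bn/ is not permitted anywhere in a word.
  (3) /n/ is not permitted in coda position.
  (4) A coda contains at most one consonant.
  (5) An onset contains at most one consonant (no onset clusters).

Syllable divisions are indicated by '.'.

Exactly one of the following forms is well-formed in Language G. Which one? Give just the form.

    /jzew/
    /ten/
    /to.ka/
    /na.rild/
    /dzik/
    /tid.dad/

/jzew/ — violates constraint 5: syllable 1 onset /jz/ has 2 consonants (> 1) → ill-formed
/ten/ — violates constraint 3: syllable 1 coda contains /n/ → ill-formed
/to.ka/ — σ1 onset /t/, coda /∅/ ok; σ2 onset /k/, coda /∅/ ok → well-formed
/na.rild/ — violates constraint 4: syllable 2 coda /ld/ has 2 consonants (> 1) → ill-formed
/dzik/ — violates constraint 5: syllable 1 onset /dz/ has 2 consonants (> 1) → ill-formed
/tid.dad/ — violates constraint 1: adjacent identical consonants /dd/ → ill-formed

/to.ka/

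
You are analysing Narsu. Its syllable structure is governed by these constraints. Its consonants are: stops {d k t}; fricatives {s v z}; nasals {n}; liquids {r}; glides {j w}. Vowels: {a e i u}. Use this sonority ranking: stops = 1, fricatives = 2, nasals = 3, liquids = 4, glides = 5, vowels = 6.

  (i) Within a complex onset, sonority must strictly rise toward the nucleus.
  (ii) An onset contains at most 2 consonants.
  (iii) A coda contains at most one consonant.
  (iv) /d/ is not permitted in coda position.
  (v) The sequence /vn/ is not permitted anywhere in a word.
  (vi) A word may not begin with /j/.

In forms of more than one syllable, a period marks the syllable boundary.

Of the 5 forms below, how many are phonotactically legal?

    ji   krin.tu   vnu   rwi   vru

3

ji — violates constraint (vi): word begins with /j/ → phonotactically illegal
krin.tu — σ1 onset /kr/ (1→4 rises), coda /n/ ok; σ2 onset /t/, coda /∅/ ok → phonotactically legal
vnu — violates constraint (v): contains banned sequence /vn/ → phonotactically illegal
rwi — σ1 onset /rw/ (4→5 rises), coda /∅/ ok → phonotactically legal
vru — σ1 onset /vr/ (2→4 rises), coda /∅/ ok → phonotactically legal
Phonotactically legal: krin.tu, rwi, vru → 3.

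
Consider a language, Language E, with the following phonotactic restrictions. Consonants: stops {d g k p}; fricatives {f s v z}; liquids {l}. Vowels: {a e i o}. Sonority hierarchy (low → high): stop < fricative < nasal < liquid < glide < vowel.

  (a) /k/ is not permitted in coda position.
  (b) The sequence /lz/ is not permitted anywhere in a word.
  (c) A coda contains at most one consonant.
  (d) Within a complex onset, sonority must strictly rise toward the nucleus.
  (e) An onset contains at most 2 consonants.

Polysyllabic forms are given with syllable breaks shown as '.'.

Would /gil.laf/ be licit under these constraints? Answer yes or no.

/gil.laf/ — σ1 onset /g/, coda /l/ ok; σ2 onset /l/, coda /f/ ok → licit

yes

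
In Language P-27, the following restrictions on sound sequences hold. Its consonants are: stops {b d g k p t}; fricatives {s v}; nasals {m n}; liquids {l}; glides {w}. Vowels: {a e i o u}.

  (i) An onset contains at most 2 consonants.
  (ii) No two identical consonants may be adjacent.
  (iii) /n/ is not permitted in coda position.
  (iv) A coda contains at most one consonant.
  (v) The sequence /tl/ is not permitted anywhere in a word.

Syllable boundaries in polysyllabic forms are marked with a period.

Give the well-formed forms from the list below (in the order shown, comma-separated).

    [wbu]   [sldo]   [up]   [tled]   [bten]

[wbu], [up]

[wbu] — σ1 onset /wb/ (2C), coda /∅/ ok → well-formed
[sldo] — violates constraint (i): syllable 1 onset /sld/ has 3 consonants (> 2) → ill-formed
[up] — σ1 onset /∅/, coda /p/ ok → well-formed
[tled] — violates constraint (v): contains banned sequence /tl/ → ill-formed
[bten] — violates constraint (iii): syllable 1 coda contains /n/ → ill-formed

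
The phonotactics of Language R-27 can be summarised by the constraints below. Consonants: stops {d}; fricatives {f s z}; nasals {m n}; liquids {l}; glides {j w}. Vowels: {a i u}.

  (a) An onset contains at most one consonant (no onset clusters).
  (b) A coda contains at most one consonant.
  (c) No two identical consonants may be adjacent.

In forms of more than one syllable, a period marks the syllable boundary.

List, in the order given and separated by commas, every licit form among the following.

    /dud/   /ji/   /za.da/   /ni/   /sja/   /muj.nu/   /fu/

/dud/ — σ1 onset /d/, coda /d/ ok → licit
/ji/ — σ1 onset /j/, coda /∅/ ok → licit
/za.da/ — σ1 onset /z/, coda /∅/ ok; σ2 onset /d/, coda /∅/ ok → licit
/ni/ — σ1 onset /n/, coda /∅/ ok → licit
/sja/ — violates constraint (a): syllable 1 onset /sj/ has 2 consonants (> 1) → illicit
/muj.nu/ — σ1 onset /m/, coda /j/ ok; σ2 onset /n/, coda /∅/ ok → licit
/fu/ — σ1 onset /f/, coda /∅/ ok → licit

/dud/, /ji/, /za.da/, /ni/, /muj.nu/, /fu/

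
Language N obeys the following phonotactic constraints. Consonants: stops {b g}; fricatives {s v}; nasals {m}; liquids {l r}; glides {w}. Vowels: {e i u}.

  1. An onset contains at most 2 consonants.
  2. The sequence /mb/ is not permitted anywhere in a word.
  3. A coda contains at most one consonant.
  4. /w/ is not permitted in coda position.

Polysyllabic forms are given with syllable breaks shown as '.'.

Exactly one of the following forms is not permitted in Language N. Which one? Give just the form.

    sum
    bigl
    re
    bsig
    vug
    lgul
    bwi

bigl

sum — σ1 onset /s/, coda /m/ ok → permitted
bigl — violates constraint 3: syllable 1 coda /gl/ has 2 consonants (> 1) → not permitted
re — σ1 onset /r/, coda /∅/ ok → permitted
bsig — σ1 onset /bs/ (2C), coda /g/ ok → permitted
vug — σ1 onset /v/, coda /g/ ok → permitted
lgul — σ1 onset /lg/ (2C), coda /l/ ok → permitted
bwi — σ1 onset /bw/ (2C), coda /∅/ ok → permitted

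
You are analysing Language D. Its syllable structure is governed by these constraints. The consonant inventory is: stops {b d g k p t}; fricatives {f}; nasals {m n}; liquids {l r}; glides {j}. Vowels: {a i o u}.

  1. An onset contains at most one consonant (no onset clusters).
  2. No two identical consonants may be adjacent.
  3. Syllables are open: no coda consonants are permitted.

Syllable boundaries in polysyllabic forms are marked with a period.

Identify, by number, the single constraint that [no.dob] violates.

[no.dob]: syllable 2 coda /b/ has 1 consonant (> 0).
This is a violation of constraint 3: "Syllables are open: no coda consonants are permitted."
The remaining constraints (1, 2) are satisfied.

3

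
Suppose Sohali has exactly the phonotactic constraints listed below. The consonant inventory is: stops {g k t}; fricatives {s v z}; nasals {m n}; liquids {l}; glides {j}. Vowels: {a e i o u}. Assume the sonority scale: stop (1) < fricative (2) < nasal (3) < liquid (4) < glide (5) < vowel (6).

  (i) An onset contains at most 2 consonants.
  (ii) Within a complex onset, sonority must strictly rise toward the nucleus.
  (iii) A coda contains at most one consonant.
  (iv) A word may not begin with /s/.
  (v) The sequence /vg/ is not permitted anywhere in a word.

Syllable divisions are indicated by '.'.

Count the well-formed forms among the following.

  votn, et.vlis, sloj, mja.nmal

votn — violates constraint (iii): syllable 1 coda /tn/ has 2 consonants (> 1) → ill-formed
et.vlis — σ1 onset /∅/, coda /t/ ok; σ2 onset /vl/ (2→4 rises), coda /s/ ok → well-formed
sloj — violates constraint (iv): word begins with /s/ → ill-formed
mja.nmal — violates constraint (ii): syllable 2 onset /nm/: /n/ (nasal, 3) → /m/ (nasal, 3) does not rise → ill-formed
Well-formed: et.vlis → 1.

1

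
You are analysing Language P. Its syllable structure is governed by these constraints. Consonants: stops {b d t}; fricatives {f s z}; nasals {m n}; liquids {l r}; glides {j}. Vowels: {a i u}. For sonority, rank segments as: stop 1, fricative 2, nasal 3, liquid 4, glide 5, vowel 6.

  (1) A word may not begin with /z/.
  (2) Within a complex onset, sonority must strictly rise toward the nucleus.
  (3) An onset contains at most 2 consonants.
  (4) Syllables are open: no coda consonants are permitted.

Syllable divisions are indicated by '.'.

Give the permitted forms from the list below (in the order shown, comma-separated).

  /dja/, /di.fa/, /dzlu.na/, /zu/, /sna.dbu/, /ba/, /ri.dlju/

/dja/, /di.fa/, /ba/

/dja/ — σ1 onset /dj/ (1→5 rises), coda /∅/ ok → permitted
/di.fa/ — σ1 onset /d/, coda /∅/ ok; σ2 onset /f/, coda /∅/ ok → permitted
/dzlu.na/ — violates constraint 3: syllable 1 onset /dzl/ has 3 consonants (> 2) → not permitted
/zu/ — violates constraint 1: word begins with /z/ → not permitted
/sna.dbu/ — violates constraint 2: syllable 2 onset /db/: /d/ (stop, 1) → /b/ (stop, 1) does not rise → not permitted
/ba/ — σ1 onset /b/, coda /∅/ ok → permitted
/ri.dlju/ — violates constraint 3: syllable 2 onset /dlj/ has 3 consonants (> 2) → not permitted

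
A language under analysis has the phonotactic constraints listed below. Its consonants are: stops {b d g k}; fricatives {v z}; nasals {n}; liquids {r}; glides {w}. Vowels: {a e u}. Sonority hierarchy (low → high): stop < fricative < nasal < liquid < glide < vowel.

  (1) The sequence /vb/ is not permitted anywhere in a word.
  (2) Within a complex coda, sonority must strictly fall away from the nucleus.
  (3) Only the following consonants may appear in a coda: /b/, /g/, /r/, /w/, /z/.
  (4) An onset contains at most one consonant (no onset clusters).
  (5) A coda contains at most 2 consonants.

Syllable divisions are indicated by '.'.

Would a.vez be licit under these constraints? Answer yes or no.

yes

a.vez — σ1 onset /∅/, coda /∅/ ok; σ2 onset /v/, coda /z/ ok → licit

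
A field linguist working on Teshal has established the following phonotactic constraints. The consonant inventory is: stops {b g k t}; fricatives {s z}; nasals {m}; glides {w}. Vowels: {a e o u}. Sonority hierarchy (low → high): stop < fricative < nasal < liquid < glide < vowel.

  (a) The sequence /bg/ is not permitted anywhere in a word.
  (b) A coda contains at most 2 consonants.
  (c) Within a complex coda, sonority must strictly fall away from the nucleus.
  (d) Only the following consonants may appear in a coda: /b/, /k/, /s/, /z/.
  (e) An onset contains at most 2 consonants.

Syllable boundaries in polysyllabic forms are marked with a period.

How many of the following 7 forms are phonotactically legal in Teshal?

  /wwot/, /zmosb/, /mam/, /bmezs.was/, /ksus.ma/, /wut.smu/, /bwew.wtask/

/wwot/ — violates constraint (d): syllable 1 coda contains /t/, which is not a licensed coda consonant → phonotactically illegal
/zmosb/ — σ1 onset /zm/ (2C), coda /sb/ (2→1 falls) ok → phonotactically legal
/mam/ — violates constraint (d): syllable 1 coda contains /m/, which is not a licensed coda consonant → phonotactically illegal
/bmezs.was/ — violates constraint (c): syllable 1 coda /zs/: /z/ (fricative, 2) → /s/ (fricative, 2) does not fall → phonotactically illegal
/ksus.ma/ — σ1 onset /ks/ (2C), coda /s/ ok; σ2 onset /m/, coda /∅/ ok → phonotactically legal
/wut.smu/ — violates constraint (d): syllable 1 coda contains /t/, which is not a licensed coda consonant → phonotactically illegal
/bwew.wtask/ — violates constraint (d): syllable 1 coda contains /w/, which is not a licensed coda consonant → phonotactically illegal
Phonotactically legal: /zmosb/, /ksus.ma/ → 2.

2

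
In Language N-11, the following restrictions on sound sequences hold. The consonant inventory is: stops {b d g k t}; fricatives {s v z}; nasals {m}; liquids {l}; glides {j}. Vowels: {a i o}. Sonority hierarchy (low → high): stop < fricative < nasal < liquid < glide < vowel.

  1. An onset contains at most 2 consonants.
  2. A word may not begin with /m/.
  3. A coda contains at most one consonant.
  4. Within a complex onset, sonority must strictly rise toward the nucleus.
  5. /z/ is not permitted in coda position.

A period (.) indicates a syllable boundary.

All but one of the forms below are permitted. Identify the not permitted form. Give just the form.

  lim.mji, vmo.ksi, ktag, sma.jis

ktag

lim.mji — σ1 onset /l/, coda /m/ ok; σ2 onset /mj/ (3→5 rises), coda /∅/ ok → permitted
vmo.ksi — σ1 onset /vm/ (2→3 rises), coda /∅/ ok; σ2 onset /ks/ (1→2 rises), coda /∅/ ok → permitted
ktag — violates constraint 4: syllable 1 onset /kt/: /k/ (stop, 1) → /t/ (stop, 1) does not rise → not permitted
sma.jis — σ1 onset /sm/ (2→3 rises), coda /∅/ ok; σ2 onset /j/, coda /s/ ok → permitted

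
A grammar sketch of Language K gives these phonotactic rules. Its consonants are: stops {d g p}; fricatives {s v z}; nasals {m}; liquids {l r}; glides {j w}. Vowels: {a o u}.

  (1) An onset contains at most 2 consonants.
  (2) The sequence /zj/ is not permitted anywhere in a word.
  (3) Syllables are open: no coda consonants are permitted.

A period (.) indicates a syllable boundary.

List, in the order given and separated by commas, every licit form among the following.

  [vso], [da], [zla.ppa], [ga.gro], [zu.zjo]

[vso], [da], [zla.ppa], [ga.gro]

[vso] — σ1 onset /vs/ (2C), coda /∅/ ok → licit
[da] — σ1 onset /d/, coda /∅/ ok → licit
[zla.ppa] — σ1 onset /zl/ (2C), coda /∅/ ok; σ2 onset /pp/ (2C), coda /∅/ ok → licit
[ga.gro] — σ1 onset /g/, coda /∅/ ok; σ2 onset /gr/ (2C), coda /∅/ ok → licit
[zu.zjo] — violates constraint 2: contains banned sequence /zj/ → illicit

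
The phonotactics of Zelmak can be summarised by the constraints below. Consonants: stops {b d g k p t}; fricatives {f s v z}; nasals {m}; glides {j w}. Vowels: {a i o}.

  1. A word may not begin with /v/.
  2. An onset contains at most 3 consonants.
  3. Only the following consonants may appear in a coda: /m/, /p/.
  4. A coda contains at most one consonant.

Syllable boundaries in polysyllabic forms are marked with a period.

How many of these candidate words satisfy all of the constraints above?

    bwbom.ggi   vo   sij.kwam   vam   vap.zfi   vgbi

1

bwbom.ggi — σ1 onset /bwb/ (3C), coda /m/ ok; σ2 onset /gg/ (2C), coda /∅/ ok → permitted
vo — violates constraint 1: word begins with /v/ → not permitted
sij.kwam — violates constraint 3: syllable 1 coda contains /j/, which is not a licensed coda consonant → not permitted
vam — violates constraint 1: word begins with /v/ → not permitted
vap.zfi — violates constraint 1: word begins with /v/ → not permitted
vgbi — violates constraint 1: word begins with /v/ → not permitted
Permitted: bwbom.ggi → 1.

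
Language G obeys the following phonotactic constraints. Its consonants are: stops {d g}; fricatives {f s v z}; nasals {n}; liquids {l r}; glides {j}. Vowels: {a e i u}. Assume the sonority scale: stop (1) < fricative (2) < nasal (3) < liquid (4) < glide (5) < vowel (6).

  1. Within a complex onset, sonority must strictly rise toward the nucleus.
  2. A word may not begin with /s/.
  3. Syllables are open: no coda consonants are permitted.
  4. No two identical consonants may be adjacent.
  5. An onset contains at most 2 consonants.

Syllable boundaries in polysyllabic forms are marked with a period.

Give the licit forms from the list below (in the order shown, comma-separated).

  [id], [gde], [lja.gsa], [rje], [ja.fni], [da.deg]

[lja.gsa], [rje], [ja.fni]

[id] — violates constraint 3: syllable 1 coda /d/ has 1 consonant (> 0) → illicit
[gde] — violates constraint 1: syllable 1 onset /gd/: /g/ (stop, 1) → /d/ (stop, 1) does not rise → illicit
[lja.gsa] — σ1 onset /lj/ (4→5 rises), coda /∅/ ok; σ2 onset /gs/ (1→2 rises), coda /∅/ ok → licit
[rje] — σ1 onset /rj/ (4→5 rises), coda /∅/ ok → licit
[ja.fni] — σ1 onset /j/, coda /∅/ ok; σ2 onset /fn/ (2→3 rises), coda /∅/ ok → licit
[da.deg] — violates constraint 3: syllable 2 coda /g/ has 1 consonant (> 0) → illicit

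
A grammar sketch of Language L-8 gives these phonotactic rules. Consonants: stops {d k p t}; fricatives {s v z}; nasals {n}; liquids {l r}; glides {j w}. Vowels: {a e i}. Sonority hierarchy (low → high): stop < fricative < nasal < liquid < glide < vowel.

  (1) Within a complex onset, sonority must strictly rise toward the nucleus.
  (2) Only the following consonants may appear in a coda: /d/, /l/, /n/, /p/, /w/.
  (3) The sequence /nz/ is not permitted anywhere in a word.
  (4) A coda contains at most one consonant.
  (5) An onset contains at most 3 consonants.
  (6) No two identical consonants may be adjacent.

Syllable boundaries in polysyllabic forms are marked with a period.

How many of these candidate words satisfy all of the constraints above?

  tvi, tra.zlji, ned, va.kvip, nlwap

tvi — σ1 onset /tv/ (1→2 rises), coda /∅/ ok → licit
tra.zlji — σ1 onset /tr/ (1→4 rises), coda /∅/ ok; σ2 onset /zlj/ (2→4→5 rises), coda /∅/ ok → licit
ned — σ1 onset /n/, coda /d/ ok → licit
va.kvip — σ1 onset /v/, coda /∅/ ok; σ2 onset /kv/ (1→2 rises), coda /p/ ok → licit
nlwap — σ1 onset /nlw/ (3→4→5 rises), coda /p/ ok → licit
Licit: tvi, tra.zlji, ned, va.kvip, nlwap → 5.

5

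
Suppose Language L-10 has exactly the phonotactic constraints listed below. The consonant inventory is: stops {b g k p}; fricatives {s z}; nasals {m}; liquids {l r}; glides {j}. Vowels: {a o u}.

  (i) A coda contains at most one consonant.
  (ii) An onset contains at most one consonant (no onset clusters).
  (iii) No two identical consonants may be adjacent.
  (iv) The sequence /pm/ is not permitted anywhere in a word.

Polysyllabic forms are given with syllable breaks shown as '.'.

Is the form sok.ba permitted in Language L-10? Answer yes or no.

yes

sok.ba — σ1 onset /s/, coda /k/ ok; σ2 onset /b/, coda /∅/ ok → permitted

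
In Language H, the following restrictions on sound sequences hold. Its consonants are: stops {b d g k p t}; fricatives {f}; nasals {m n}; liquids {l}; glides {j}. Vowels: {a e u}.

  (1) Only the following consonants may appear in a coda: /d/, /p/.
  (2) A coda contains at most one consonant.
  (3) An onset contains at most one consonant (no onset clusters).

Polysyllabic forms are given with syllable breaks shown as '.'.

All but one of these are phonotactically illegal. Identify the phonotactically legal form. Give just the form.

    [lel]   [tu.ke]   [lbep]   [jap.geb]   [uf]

[lel] — violates constraint 1: syllable 1 coda contains /l/, which is not a licensed coda consonant → phonotactically illegal
[tu.ke] — σ1 onset /t/, coda /∅/ ok; σ2 onset /k/, coda /∅/ ok → phonotactically legal
[lbep] — violates constraint 3: syllable 1 onset /lb/ has 2 consonants (> 1) → phonotactically illegal
[jap.geb] — violates constraint 1: syllable 2 coda contains /b/, which is not a licensed coda consonant → phonotactically illegal
[uf] — violates constraint 1: syllable 1 coda contains /f/, which is not a licensed coda consonant → phonotactically illegal

[tu.ke]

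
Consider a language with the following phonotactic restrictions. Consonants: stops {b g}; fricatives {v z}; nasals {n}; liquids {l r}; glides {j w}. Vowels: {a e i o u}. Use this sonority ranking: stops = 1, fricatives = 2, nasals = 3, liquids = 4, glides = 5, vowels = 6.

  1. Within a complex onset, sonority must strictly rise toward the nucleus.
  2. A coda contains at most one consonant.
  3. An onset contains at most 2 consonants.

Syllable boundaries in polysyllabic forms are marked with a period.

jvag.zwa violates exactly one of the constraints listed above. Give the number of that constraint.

jvag.zwa: syllable 1 onset /jv/: /j/ (glide, 5) → /v/ (fricative, 2) does not rise.
This is a violation of constraint 1: "Within a complex onset, sonority must strictly rise toward the nucleus."
The remaining constraints (2, 3) are satisfied.

1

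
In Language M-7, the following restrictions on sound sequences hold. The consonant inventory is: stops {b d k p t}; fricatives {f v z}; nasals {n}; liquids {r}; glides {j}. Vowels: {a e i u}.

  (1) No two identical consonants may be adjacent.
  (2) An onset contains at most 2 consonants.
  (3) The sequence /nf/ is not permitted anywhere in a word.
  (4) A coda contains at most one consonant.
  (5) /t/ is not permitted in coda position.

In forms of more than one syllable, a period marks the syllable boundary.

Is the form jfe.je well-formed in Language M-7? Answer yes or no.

yes

jfe.je — σ1 onset /jf/ (2C), coda /∅/ ok; σ2 onset /j/, coda /∅/ ok → well-formed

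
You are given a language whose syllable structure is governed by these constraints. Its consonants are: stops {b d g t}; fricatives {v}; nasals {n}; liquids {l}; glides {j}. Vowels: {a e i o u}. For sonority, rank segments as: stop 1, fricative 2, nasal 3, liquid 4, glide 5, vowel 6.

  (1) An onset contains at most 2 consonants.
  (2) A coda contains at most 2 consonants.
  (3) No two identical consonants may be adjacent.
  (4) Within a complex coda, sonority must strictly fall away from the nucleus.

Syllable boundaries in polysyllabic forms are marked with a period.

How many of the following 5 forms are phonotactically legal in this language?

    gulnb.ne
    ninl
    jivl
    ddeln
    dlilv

gulnb.ne — violates constraint 2: syllable 1 coda /lnb/ has 3 consonants (> 2) → phonotactically illegal
ninl — violates constraint 4: syllable 1 coda /nl/: /n/ (nasal, 3) → /l/ (liquid, 4) does not fall → phonotactically illegal
jivl — violates constraint 4: syllable 1 coda /vl/: /v/ (fricative, 2) → /l/ (liquid, 4) does not fall → phonotactically illegal
ddeln — violates constraint 3: adjacent identical consonants /dd/ → phonotactically illegal
dlilv — σ1 onset /dl/ (2C), coda /lv/ (4→2 falls) ok → phonotactically legal
Phonotactically legal: dlilv → 1.

1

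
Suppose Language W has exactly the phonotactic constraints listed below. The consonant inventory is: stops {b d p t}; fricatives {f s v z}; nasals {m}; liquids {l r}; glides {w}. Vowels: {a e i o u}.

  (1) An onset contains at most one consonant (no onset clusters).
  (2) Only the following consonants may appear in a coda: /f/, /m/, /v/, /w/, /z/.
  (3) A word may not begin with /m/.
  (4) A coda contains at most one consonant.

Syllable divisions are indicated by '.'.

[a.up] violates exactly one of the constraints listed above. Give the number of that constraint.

2

[a.up]: syllable 2 coda contains /p/, which is not a licensed coda consonant.
This is a violation of constraint 2: "Only the following consonants may appear in a coda: /f/, /m/, /v/, /w/, /z/."
The remaining constraints (1, 3, 4) are satisfied.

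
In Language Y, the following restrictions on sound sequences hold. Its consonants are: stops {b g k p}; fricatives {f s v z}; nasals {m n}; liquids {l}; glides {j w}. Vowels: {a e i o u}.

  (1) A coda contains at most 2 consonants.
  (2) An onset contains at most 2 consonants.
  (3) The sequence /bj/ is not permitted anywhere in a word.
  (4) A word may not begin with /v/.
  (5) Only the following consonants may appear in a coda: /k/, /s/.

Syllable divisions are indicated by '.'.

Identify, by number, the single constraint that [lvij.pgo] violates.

[lvij.pgo]: syllable 1 coda contains /j/, which is not a licensed coda consonant.
This is a violation of constraint 5: "Only the following consonants may appear in a coda: /k/, /s/."
The remaining constraints (1, 2, 3, 4) are satisfied.

5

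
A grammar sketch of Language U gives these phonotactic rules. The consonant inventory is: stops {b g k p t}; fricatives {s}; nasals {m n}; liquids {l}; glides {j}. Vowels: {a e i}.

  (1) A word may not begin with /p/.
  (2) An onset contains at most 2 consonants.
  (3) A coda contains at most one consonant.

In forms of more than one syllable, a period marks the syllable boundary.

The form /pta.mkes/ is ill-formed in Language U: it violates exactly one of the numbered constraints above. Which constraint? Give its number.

/pta.mkes/: word begins with /p/.
This is a violation of constraint 1: "A word may not begin with /p/."
The remaining constraints (2, 3) are satisfied.

1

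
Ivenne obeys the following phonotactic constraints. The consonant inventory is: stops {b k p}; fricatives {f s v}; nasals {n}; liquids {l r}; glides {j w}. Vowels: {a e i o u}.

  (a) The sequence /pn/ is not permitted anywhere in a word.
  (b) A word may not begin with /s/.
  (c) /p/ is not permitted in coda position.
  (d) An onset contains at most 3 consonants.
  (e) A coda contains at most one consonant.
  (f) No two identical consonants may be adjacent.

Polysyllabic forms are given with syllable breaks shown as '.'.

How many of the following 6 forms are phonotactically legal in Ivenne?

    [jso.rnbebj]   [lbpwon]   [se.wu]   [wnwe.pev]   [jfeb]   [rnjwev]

[jso.rnbebj] — violates constraint (e): syllable 2 coda /bj/ has 2 consonants (> 1) → phonotactically illegal
[lbpwon] — violates constraint (d): syllable 1 onset /lbpw/ has 4 consonants (> 3) → phonotactically illegal
[se.wu] — violates constraint (b): word begins with /s/ → phonotactically illegal
[wnwe.pev] — σ1 onset /wnw/ (3C), coda /∅/ ok; σ2 onset /p/, coda /v/ ok → phonotactically legal
[jfeb] — σ1 onset /jf/ (2C), coda /b/ ok → phonotactically legal
[rnjwev] — violates constraint (d): syllable 1 onset /rnjw/ has 4 consonants (> 3) → phonotactically illegal
Phonotactically legal: [wnwe.pev], [jfeb] → 2.

2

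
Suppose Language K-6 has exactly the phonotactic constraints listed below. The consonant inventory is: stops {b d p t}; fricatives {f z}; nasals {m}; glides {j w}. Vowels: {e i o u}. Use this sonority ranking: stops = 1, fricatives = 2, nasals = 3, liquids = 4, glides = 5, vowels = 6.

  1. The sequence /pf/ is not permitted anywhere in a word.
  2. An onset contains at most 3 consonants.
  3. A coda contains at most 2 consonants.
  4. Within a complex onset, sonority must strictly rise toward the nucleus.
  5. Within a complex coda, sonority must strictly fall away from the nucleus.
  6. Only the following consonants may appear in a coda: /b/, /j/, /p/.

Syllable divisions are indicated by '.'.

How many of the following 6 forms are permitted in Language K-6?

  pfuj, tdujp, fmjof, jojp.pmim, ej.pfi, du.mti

0

pfuj — violates constraint 1: contains banned sequence /pf/ → not permitted
tdujp — violates constraint 4: syllable 1 onset /td/: /t/ (stop, 1) → /d/ (stop, 1) does not rise → not permitted
fmjof — violates constraint 6: syllable 1 coda contains /f/, which is not a licensed coda consonant → not permitted
jojp.pmim — violates constraint 6: syllable 2 coda contains /m/, which is not a licensed coda consonant → not permitted
ej.pfi — violates constraint 1: contains banned sequence /pf/ → not permitted
du.mti — violates constraint 4: syllable 2 onset /mt/: /m/ (nasal, 3) → /t/ (stop, 1) does not rise → not permitted
No form is permitted → 0.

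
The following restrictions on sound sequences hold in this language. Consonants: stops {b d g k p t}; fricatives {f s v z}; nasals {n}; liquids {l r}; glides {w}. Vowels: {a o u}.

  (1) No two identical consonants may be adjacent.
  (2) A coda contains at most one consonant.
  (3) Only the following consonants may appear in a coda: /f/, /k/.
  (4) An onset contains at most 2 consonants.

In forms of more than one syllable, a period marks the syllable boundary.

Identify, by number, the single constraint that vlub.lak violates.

vlub.lak: syllable 1 coda contains /b/, which is not a licensed coda consonant.
This is a violation of constraint 3: "Only the following consonants may appear in a coda: /f/, /k/."
The remaining constraints (1, 2, 4) are satisfied.

3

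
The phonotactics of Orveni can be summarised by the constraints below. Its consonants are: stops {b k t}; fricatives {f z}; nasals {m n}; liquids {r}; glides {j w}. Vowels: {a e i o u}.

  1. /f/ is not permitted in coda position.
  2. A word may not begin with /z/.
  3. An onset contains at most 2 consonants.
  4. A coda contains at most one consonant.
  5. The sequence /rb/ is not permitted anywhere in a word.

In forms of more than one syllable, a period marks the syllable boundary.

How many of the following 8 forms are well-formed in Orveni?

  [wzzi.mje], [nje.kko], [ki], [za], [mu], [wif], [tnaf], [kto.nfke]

3

[wzzi.mje] — violates constraint 3: syllable 1 onset /wzz/ has 3 consonants (> 2) → ill-formed
[nje.kko] — σ1 onset /nj/ (2C), coda /∅/ ok; σ2 onset /kk/ (2C), coda /∅/ ok → well-formed
[ki] — σ1 onset /k/, coda /∅/ ok → well-formed
[za] — violates constraint 2: word begins with /z/ → ill-formed
[mu] — σ1 onset /m/, coda /∅/ ok → well-formed
[wif] — violates constraint 1: syllable 1 coda contains /f/ → ill-formed
[tnaf] — violates constraint 1: syllable 1 coda contains /f/ → ill-formed
[kto.nfke] — violates constraint 3: syllable 2 onset /nfk/ has 3 consonants (> 2) → ill-formed
Well-formed: [nje.kko], [ki], [mu] → 3.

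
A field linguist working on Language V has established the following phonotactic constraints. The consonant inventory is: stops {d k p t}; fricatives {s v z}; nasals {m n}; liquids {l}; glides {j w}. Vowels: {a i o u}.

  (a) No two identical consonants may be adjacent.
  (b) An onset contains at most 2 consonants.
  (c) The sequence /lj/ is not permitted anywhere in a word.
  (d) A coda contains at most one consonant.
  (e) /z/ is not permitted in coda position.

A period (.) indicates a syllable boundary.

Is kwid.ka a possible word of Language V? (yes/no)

kwid.ka — σ1 onset /kw/ (2C), coda /d/ ok; σ2 onset /k/, coda /∅/ ok → well-formed

yes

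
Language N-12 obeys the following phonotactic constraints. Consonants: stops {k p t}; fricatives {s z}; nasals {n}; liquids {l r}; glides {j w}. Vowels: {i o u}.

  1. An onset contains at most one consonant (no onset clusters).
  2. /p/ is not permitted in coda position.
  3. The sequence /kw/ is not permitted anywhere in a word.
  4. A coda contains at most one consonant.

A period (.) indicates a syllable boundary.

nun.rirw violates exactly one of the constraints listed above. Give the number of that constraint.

nun.rirw: syllable 2 coda /rw/ has 2 consonants (> 1).
This is a violation of constraint 4: "A coda contains at most one consonant."
The remaining constraints (1, 2, 3) are satisfied.

4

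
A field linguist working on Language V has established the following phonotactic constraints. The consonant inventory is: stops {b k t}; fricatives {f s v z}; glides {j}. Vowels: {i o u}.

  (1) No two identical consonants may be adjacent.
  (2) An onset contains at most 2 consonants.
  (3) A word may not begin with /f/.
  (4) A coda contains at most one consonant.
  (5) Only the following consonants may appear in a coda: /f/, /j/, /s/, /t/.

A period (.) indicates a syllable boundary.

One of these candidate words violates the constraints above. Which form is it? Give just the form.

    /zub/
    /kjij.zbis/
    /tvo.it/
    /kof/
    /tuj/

/zub/

/zub/ — violates constraint 5: syllable 1 coda contains /b/, which is not a licensed coda consonant → not permitted
/kjij.zbis/ — σ1 onset /kj/ (2C), coda /j/ ok; σ2 onset /zb/ (2C), coda /s/ ok → permitted
/tvo.it/ — σ1 onset /tv/ (2C), coda /∅/ ok; σ2 onset /∅/, coda /t/ ok → permitted
/kof/ — σ1 onset /k/, coda /f/ ok → permitted
/tuj/ — σ1 onset /t/, coda /j/ ok → permitted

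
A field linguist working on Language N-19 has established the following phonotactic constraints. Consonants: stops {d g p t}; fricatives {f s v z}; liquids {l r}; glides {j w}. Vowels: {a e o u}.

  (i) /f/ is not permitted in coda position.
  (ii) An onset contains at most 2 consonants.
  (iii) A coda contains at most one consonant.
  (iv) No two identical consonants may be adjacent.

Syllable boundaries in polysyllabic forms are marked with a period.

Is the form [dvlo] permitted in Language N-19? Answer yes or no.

[dvlo] — violates constraint (ii): syllable 1 onset /dvl/ has 3 consonants (> 2) → not permitted

no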